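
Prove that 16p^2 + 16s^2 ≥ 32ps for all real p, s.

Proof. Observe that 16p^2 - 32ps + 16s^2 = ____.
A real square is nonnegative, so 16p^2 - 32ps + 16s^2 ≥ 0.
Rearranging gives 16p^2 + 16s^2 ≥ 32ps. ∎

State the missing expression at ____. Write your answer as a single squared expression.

(4p - 4s)^2

The leading and trailing coefficients are 4^2 and 4^2, and 32 = 2·4·4, so the trinomial is (4p - 4s)^2.
Hence 16p^2 - 32ps + 16s^2 ≥ 0.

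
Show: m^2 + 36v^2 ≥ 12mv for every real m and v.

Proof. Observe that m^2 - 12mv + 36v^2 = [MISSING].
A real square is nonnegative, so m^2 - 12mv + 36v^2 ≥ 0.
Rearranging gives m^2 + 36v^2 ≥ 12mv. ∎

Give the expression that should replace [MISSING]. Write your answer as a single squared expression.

The leading and trailing coefficients are 1^2 and 6^2, and 12 = 2·1·6, so the trinomial is (m - 6v)^2.
Hence m^2 - 12mv + 36v^2 ≥ 0.

(m - 6v)^2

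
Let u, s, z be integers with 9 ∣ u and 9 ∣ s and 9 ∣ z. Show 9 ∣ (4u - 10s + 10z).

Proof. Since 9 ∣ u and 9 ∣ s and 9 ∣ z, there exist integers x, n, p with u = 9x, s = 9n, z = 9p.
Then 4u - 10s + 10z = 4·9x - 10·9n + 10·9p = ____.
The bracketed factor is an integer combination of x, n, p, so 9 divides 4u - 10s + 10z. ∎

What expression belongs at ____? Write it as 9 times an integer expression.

9(-10n + 10p + 4x)

Each term has a factor of 9: 4·9x - 10·9n + 10·9p = 9·(-10n + 10p + 4x).
Since -10n + 10p + 4x is an integer, 9 ∣ (4u - 10s + 10z).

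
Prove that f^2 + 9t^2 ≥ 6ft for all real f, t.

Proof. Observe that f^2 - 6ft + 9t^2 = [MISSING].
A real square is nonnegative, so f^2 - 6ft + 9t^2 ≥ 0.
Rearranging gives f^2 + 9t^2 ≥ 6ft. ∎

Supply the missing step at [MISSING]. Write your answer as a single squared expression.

The leading and trailing coefficients are 1^2 and 3^2, and 6 = 2·1·3, so the trinomial is (f - 3t)^2.
Hence f^2 - 6ft + 9t^2 ≥ 0.

(f - 3t)^2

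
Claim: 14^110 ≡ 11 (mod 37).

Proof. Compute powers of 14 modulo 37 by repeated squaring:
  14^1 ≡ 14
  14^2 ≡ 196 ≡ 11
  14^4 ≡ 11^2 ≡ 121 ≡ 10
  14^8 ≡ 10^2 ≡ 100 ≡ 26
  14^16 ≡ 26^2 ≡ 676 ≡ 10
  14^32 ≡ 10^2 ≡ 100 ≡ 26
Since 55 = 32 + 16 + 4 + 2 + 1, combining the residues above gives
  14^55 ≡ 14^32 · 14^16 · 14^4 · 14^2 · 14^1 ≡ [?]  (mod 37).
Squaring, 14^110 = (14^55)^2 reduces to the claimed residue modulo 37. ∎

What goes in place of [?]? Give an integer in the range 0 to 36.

23

Multiply the listed residues: 26 · 10 · 10 · 11 · 14 = 260 → 2600 → 28600 → 400400.
Reducing modulo 37: 400400 = 10821·37 + 23, so 14^55 ≡ 23.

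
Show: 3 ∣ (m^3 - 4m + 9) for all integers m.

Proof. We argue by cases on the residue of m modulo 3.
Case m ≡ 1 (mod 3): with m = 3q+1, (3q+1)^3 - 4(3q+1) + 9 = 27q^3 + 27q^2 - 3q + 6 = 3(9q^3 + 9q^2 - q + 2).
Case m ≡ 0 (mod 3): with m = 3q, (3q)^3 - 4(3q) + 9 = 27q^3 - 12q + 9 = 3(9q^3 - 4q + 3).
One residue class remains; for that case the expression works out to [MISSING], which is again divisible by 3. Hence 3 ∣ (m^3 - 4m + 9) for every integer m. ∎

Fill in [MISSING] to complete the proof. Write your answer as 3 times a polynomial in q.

The residues treated are {1, 0}, so the missing case is m ≡ 2 (mod 3); write m = 3q+2.
Then (3q+2)^3 - 4(3q+2) + 9 = 27q^3 + 54q^2 + 24q + 9 = 3(9q^3 + 18q^2 + 8q + 3).

3(9q^3 + 18q^2 + 8q + 3)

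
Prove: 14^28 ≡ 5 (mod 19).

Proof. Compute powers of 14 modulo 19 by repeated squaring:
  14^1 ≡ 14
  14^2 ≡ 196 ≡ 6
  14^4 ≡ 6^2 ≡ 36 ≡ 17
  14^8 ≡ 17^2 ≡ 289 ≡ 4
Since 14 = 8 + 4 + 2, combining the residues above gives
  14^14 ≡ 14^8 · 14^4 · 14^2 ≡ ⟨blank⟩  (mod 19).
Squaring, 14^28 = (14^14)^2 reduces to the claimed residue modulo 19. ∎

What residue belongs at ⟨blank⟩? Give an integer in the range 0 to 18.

9

14^8 · 14^4 · 14^2 ≡ 4 · 17 · 6 = 408.
408 mod 19 = 9, so 14^14 ≡ 9 (mod 19).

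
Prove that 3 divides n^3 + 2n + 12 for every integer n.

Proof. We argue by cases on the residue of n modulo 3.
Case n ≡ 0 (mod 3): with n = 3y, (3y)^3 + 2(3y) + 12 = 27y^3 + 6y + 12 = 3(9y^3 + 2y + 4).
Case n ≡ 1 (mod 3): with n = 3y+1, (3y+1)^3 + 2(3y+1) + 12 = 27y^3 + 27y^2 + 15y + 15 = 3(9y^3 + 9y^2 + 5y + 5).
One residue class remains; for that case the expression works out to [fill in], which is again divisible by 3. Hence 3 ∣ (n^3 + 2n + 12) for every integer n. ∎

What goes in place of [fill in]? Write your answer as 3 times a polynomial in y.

Only n ≡ 2 (mod 3) is unaccounted for. Put n = 3y+2:
(3y+2)^3 + 2(3y+2) + 12 expands to 27y^3 + 54y^2 + 42y + 24,
and factoring out 3 leaves 3(9y^3 + 18y^2 + 14y + 8).

3(9y^3 + 18y^2 + 14y + 8)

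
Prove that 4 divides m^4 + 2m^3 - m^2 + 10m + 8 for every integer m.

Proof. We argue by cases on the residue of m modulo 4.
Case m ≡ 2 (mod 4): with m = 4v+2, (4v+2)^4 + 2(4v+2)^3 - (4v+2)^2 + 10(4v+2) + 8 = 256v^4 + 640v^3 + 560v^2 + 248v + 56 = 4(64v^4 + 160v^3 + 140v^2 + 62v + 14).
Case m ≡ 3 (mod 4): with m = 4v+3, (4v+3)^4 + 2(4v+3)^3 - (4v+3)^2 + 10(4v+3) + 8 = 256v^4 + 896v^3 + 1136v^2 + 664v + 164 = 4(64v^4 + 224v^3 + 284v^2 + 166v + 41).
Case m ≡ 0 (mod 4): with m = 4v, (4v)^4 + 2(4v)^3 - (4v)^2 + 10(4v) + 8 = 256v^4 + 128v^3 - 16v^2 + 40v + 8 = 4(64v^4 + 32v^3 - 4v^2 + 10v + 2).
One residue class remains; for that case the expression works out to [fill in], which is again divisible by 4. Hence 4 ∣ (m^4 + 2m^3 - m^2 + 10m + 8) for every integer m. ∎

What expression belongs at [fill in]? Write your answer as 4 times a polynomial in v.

4(64v^4 + 96v^3 + 44v^2 + 18v + 5)

Only m ≡ 1 (mod 4) is unaccounted for. Put m = 4v+1:
(4v+1)^4 + 2(4v+1)^3 - (4v+1)^2 + 10(4v+1) + 8 expands to 256v^4 + 384v^3 + 176v^2 + 72v + 20,
and factoring out 4 leaves 4(64v^4 + 96v^3 + 44v^2 + 18v + 5).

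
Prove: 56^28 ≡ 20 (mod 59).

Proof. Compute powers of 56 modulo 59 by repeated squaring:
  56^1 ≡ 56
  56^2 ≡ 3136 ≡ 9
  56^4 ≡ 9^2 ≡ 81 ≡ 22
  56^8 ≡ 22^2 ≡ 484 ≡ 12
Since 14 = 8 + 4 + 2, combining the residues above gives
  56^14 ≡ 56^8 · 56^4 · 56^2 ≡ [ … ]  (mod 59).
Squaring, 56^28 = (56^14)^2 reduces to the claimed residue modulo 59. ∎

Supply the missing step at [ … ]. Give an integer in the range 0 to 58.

16

56^8 · 56^4 · 56^2 ≡ 12 · 22 · 9 = 2376.
2376 mod 59 = 16, so 56^14 ≡ 16 (mod 59).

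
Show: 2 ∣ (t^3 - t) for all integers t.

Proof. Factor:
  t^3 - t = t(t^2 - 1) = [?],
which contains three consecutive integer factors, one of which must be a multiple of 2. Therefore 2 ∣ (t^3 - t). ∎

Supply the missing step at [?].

(t - 1)t(t + 1)

t(t^2 - 1) = t(t - 1)(t + 1) = (t - 1)t(t + 1).
These three factors are consecutive integers, so their product is divisible by 2.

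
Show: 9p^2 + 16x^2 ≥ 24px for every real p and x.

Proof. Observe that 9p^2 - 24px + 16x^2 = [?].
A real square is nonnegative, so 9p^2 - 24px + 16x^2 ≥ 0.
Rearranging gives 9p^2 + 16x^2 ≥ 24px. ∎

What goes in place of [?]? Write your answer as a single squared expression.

(3p - 4x)^2

9p^2 - 24px + 16x^2 is a perfect-square trinomial: the outer terms are (3p)^2 and (4x)^2, and the cross term is -2·3p·4x.
So 9p^2 - 24px + 16x^2 = (3p - 4x)^2 ≥ 0.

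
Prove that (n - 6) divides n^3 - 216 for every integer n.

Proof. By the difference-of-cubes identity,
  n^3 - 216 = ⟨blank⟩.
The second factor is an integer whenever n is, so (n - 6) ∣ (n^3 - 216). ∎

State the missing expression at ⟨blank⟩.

Polynomial division of n^3 - 216 by n - 6 leaves remainder 0 and quotient n^2 + 6n + 36.
Hence n^3 - 216 = (n - 6)(n^2 + 6n + 36).

(n - 6)(n^2 + 6n + 36)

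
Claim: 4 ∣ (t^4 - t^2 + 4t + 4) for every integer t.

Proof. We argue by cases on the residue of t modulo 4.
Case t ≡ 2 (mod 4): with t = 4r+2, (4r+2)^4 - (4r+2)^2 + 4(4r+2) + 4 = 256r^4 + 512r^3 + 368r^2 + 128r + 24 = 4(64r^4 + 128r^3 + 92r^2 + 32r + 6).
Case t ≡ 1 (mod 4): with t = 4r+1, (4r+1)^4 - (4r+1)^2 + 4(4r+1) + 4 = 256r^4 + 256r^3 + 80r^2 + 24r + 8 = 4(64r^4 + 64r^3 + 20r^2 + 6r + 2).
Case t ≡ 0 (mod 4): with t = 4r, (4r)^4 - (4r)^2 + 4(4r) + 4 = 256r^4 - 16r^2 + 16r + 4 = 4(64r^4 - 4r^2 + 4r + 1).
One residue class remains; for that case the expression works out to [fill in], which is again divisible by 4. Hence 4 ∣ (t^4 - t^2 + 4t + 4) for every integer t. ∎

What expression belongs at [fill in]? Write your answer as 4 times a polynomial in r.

4(64r^4 + 192r^3 + 212r^2 + 106r + 22)

Only t ≡ 3 (mod 4) is unaccounted for. Put t = 4r+3:
(4r+3)^4 - (4r+3)^2 + 4(4r+3) + 4 expands to 256r^4 + 768r^3 + 848r^2 + 424r + 88,
and factoring out 4 leaves 4(64r^4 + 192r^3 + 212r^2 + 106r + 22).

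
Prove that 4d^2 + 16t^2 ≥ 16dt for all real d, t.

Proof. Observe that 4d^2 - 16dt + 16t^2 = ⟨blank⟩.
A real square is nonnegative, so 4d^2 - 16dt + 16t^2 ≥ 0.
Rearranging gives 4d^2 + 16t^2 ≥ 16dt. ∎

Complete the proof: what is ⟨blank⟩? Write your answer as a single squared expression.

4d^2 - 16dt + 16t^2 is a perfect-square trinomial: the outer terms are (2d)^2 and (4t)^2, and the cross term is -2·2d·4t.
So 4d^2 - 16dt + 16t^2 = (2d - 4t)^2 ≥ 0.

(2d - 4t)^2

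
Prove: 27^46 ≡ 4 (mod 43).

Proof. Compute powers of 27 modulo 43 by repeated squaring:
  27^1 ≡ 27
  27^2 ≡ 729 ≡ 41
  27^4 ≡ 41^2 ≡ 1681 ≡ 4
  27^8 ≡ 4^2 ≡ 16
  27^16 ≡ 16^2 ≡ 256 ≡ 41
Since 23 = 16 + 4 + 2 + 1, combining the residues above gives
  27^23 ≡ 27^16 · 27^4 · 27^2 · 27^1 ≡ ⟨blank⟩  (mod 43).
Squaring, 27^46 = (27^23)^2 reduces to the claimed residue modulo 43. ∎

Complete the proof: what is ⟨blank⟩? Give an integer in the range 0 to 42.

Multiply the listed residues: 41 · 4 · 41 · 27 = 164 → 6724 → 181548.
Reducing modulo 43: 181548 = 4222·43 + 2, so 27^23 ≡ 2.

2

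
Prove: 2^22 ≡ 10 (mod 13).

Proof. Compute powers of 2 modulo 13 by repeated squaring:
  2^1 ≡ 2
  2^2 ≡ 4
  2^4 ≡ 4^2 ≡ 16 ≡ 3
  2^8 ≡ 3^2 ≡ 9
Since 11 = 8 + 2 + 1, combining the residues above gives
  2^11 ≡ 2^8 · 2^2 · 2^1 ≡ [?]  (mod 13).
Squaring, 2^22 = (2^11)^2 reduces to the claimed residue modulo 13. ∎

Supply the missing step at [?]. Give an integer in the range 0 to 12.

Multiply the listed residues: 9 · 4 · 2 = 36 → 72.
Reducing modulo 13: 72 = 5·13 + 7, so 2^11 ≡ 7.

7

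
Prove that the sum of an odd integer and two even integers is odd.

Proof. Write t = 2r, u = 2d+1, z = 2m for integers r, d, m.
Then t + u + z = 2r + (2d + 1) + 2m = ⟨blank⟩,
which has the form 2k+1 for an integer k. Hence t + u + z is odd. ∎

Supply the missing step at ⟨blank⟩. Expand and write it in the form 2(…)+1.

2(d + m + r) + 1

Expanding: 2r + (2d + 1) + 2m = 2d + 2m + 2r + 1.
Every term except the constant is even, so this is 2(d + m + r) + 1,
and d + m + r ∈ ℤ gives the required form.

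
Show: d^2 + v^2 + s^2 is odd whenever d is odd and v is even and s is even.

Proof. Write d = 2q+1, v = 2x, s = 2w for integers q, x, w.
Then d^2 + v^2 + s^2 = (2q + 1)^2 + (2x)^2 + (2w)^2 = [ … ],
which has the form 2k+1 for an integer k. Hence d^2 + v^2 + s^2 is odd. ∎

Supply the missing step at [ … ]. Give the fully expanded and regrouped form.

2(2q^2 + 2q + 2w^2 + 2x^2) + 1

(2q + 1)^2 + (2x)^2 + (2w)^2 = 4q^2 + 4q + 4w^2 + 4x^2 + 1
= 2(2q^2 + 2q + 2w^2 + 2x^2) + 1.
Since 2q^2 + 2q + 2w^2 + 2x^2 is an integer, the sum of squares is of the form 2k+1 for an integer k.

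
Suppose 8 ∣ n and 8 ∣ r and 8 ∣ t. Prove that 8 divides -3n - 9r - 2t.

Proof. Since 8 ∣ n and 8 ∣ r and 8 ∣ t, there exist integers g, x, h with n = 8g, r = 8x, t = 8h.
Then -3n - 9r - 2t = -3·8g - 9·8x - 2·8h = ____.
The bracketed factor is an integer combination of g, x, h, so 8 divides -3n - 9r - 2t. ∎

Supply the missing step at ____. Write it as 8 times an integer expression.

8(-3g - 2h - 9x)

Pull the common 8 out of every term: -3·8g - 9·8x - 2·8h = 8(-3g - 2h - 9x).
-3g - 2h - 9x is an integer, which exhibits the divisibility.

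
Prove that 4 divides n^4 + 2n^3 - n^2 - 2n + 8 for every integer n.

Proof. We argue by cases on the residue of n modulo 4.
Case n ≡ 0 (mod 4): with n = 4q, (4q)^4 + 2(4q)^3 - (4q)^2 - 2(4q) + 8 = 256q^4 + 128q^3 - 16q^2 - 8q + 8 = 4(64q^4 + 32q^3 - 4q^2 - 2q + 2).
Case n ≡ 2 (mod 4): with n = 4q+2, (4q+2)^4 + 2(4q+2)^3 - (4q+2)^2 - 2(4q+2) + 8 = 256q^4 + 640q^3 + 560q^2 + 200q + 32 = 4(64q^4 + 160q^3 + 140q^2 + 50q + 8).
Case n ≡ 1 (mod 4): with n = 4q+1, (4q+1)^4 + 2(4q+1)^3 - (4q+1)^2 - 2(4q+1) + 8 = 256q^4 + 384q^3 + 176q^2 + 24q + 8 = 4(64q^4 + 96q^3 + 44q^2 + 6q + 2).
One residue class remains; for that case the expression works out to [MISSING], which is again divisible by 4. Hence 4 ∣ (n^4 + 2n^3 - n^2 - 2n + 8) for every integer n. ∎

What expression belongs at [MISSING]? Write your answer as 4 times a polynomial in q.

Only n ≡ 3 (mod 4) is unaccounted for. Put n = 4q+3:
(4q+3)^4 + 2(4q+3)^3 - (4q+3)^2 - 2(4q+3) + 8 expands to 256q^4 + 896q^3 + 1136q^2 + 616q + 128,
and factoring out 4 leaves 4(64q^4 + 224q^3 + 284q^2 + 154q + 32).

4(64q^4 + 224q^3 + 284q^2 + 154q + 32)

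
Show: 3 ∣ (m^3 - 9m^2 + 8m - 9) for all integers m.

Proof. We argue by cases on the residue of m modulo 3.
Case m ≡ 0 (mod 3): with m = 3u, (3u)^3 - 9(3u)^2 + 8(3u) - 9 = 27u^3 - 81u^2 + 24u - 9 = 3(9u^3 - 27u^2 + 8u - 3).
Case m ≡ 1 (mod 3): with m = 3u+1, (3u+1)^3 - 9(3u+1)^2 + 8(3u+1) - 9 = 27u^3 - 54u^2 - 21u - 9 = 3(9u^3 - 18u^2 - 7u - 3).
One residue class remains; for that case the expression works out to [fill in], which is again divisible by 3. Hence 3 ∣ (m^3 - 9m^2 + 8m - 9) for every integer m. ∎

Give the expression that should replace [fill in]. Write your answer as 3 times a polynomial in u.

3(9u^3 - 9u^2 - 16u - 7)

The residues treated are {0, 1}, so the missing case is m ≡ 2 (mod 3); write m = 3u+2.
Then (3u+2)^3 - 9(3u+2)^2 + 8(3u+2) - 9 = 27u^3 - 27u^2 - 48u - 21 = 3(9u^3 - 9u^2 - 16u - 7).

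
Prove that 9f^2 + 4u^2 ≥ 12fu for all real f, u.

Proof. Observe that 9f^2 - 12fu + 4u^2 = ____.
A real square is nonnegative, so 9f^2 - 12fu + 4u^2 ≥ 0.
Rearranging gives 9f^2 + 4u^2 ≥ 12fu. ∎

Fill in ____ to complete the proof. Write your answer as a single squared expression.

9f^2 - 12fu + 4u^2 is a perfect-square trinomial: the outer terms are (3f)^2 and (2u)^2, and the cross term is -2·3f·2u.
So 9f^2 - 12fu + 4u^2 = (3f - 2u)^2 ≥ 0.

(3f - 2u)^2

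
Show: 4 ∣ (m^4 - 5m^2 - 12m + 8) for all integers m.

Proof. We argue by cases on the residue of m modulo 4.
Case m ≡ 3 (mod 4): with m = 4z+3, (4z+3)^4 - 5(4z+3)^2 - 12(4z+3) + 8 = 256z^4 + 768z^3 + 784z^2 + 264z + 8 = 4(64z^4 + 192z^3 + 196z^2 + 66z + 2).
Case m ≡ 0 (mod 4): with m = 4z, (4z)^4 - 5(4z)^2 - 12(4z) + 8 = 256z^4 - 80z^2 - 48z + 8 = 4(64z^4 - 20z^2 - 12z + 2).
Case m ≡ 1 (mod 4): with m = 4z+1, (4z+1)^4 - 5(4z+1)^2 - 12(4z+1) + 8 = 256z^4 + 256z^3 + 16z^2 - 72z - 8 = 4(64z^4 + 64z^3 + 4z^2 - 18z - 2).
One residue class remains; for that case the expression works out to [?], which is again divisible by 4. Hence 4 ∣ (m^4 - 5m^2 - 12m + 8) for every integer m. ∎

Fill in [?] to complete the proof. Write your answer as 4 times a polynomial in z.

4(64z^4 + 128z^3 + 76z^2 - 5)

Only m ≡ 2 (mod 4) is unaccounted for. Put m = 4z+2:
(4z+2)^4 - 5(4z+2)^2 - 12(4z+2) + 8 expands to 256z^4 + 512z^3 + 304z^2 - 20,
and factoring out 4 leaves 4(64z^4 + 128z^3 + 76z^2 - 5).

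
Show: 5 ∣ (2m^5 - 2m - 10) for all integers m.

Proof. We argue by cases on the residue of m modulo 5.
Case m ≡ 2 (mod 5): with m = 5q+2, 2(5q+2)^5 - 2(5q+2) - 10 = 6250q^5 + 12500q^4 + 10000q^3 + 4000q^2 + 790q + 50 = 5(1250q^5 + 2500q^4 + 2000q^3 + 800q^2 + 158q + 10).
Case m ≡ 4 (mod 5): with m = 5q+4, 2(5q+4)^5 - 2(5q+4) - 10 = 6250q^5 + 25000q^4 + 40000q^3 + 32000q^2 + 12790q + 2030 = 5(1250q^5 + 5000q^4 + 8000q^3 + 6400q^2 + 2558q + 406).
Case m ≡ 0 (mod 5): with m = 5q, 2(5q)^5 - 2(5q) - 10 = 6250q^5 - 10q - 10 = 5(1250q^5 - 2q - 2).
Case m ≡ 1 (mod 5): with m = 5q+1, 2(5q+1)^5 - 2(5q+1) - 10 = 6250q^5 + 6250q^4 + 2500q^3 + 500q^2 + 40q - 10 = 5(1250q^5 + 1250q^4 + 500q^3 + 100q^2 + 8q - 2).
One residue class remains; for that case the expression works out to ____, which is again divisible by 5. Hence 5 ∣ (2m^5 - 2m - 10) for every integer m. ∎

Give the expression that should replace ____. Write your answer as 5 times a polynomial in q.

The residues treated are {2, 4, 0, 1}, so the missing case is m ≡ 3 (mod 5); write m = 5q+3.
Then 2(5q+3)^5 - 2(5q+3) - 10 = 6250q^5 + 18750q^4 + 22500q^3 + 13500q^2 + 4040q + 470 = 5(1250q^5 + 3750q^4 + 4500q^3 + 2700q^2 + 808q + 94).

5(1250q^5 + 3750q^4 + 4500q^3 + 2700q^2 + 808q + 94)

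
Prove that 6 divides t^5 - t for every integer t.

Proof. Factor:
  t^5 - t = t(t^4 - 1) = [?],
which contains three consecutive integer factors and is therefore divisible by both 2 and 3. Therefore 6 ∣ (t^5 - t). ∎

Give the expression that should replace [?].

t^4 - 1 = (t^2 - 1)(t^2 + 1), and t^2 - 1 = (t-1)(t+1).
So t(t^4 - 1) = (t - 1)t(t + 1)(t^2 + 1).

(t - 1)t(t + 1)(t^2 + 1)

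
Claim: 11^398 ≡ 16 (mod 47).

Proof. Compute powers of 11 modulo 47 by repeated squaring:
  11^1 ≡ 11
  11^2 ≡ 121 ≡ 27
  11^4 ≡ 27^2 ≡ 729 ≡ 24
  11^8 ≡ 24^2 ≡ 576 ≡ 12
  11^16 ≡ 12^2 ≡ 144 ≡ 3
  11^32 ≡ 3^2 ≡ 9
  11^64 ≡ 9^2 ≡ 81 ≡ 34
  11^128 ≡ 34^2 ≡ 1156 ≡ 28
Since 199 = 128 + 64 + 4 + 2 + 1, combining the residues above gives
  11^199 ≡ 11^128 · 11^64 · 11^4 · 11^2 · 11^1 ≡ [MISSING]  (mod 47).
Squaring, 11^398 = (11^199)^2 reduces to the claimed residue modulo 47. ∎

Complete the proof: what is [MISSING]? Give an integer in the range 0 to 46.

43

Multiply the listed residues: 28 · 34 · 24 · 27 · 11 = 952 → 22848 → 616896 → 6785856.
Reducing modulo 47: 6785856 = 144379·47 + 43, so 11^199 ≡ 43.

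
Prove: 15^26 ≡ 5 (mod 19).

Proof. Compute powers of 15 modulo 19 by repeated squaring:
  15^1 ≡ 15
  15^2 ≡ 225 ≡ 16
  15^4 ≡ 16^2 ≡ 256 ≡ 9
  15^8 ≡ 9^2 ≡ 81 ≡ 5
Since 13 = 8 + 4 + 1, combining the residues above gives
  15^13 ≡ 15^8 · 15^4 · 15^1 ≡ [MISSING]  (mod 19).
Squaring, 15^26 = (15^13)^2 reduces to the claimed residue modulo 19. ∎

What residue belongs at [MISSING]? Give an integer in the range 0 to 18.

10

Multiply the listed residues: 5 · 9 · 15 = 45 → 675.
Reducing modulo 19: 675 = 35·19 + 10, so 15^13 ≡ 10.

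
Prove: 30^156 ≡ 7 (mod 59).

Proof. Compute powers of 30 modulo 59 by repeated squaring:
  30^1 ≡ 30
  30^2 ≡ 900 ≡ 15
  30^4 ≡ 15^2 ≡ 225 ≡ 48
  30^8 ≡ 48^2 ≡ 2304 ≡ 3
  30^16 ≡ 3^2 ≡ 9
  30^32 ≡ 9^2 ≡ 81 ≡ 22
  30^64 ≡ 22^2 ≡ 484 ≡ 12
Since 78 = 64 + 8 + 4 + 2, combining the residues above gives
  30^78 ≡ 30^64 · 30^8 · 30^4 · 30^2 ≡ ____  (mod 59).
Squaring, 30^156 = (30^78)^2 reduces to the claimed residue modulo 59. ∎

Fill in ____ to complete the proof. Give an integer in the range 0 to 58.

19

Multiply the listed residues: 12 · 3 · 48 · 15 = 36 → 1728 → 25920.
Reducing modulo 59: 25920 = 439·59 + 19, so 30^78 ≡ 19.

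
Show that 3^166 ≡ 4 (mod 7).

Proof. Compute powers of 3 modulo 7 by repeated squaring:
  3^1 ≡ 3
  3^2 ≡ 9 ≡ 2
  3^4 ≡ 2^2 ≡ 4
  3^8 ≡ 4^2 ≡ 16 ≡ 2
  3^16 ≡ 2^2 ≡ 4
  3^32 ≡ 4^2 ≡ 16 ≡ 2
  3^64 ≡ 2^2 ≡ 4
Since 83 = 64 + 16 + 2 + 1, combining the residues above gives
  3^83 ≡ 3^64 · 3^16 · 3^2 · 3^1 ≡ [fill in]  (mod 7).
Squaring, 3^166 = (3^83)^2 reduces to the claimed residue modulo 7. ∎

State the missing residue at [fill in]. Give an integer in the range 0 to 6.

5

3^64 · 3^16 · 3^2 · 3^1 ≡ 4 · 4 · 2 · 3 = 96.
96 mod 7 = 5, so 3^83 ≡ 5 (mod 7).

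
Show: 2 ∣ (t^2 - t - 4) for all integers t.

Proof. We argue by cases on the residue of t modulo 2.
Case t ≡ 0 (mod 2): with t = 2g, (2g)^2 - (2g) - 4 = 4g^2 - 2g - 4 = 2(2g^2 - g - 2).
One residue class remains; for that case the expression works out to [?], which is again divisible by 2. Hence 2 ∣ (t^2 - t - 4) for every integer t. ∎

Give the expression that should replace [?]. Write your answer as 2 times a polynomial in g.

2(2g^2 + g - 2)

Only t ≡ 1 (mod 2) is unaccounted for. Put t = 2g+1:
(2g+1)^2 - (2g+1) - 4 expands to 4g^2 + 2g - 4,
and factoring out 2 leaves 2(2g^2 + g - 2).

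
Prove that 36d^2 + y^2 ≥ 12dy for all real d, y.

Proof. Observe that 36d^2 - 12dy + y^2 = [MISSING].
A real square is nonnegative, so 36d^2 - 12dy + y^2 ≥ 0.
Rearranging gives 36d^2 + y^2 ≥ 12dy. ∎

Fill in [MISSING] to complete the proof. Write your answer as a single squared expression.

(6d - y)^2

36d^2 - 12dy + y^2 is a perfect-square trinomial: the outer terms are (6d)^2 and (y)^2, and the cross term is -2·6d·y.
So 36d^2 - 12dy + y^2 = (6d - y)^2 ≥ 0.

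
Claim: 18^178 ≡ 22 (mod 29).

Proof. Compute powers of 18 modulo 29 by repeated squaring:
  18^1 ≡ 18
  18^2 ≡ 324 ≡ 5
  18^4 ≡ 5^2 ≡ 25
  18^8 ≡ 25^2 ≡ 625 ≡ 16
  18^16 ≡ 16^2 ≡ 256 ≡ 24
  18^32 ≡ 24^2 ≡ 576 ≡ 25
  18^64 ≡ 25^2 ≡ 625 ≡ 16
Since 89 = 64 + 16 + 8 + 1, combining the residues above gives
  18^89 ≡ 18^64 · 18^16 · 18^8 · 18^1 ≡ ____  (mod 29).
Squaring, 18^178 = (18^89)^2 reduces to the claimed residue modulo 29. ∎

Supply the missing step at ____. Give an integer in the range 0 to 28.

15

Multiply the listed residues: 16 · 24 · 16 · 18 = 384 → 6144 → 110592.
Reducing modulo 29: 110592 = 3813·29 + 15, so 18^89 ≡ 15.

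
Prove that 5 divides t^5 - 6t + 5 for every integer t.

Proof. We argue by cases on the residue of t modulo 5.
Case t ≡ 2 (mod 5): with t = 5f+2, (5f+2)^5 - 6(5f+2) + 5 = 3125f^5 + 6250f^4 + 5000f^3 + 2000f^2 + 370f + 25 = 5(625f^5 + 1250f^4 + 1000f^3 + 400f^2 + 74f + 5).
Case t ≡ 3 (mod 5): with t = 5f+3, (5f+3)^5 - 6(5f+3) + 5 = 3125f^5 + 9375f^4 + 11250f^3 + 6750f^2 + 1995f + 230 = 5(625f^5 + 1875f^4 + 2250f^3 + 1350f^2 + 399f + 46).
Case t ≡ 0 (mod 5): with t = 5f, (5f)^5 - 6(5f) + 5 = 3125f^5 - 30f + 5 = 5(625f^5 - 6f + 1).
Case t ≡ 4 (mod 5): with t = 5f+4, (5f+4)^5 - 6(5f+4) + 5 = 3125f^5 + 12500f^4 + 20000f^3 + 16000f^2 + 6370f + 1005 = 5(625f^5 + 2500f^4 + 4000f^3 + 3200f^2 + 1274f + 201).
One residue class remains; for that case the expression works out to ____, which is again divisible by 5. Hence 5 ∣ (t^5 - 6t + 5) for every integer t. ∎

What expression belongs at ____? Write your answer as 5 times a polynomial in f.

5(625f^5 + 625f^4 + 250f^3 + 50f^2 - f)

Only t ≡ 1 (mod 5) is unaccounted for. Put t = 5f+1:
(5f+1)^5 - 6(5f+1) + 5 expands to 3125f^5 + 3125f^4 + 1250f^3 + 250f^2 - 5f,
and factoring out 5 leaves 5(625f^5 + 625f^4 + 250f^3 + 50f^2 - f).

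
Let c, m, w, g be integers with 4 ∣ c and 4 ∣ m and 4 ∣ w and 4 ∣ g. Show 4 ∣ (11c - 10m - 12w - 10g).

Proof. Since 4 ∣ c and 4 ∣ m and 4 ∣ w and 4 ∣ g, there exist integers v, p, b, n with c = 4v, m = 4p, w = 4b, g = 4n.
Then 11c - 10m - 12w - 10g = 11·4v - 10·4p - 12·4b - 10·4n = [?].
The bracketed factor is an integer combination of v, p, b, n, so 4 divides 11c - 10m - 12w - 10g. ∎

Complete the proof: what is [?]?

4(-12b - 10n - 10p + 11v)

Each term has a factor of 4: 11·4v - 10·4p - 12·4b - 10·4n = 4·(-12b - 10n - 10p + 11v).
Since -12b - 10n - 10p + 11v is an integer, 4 ∣ (11c - 10m - 12w - 10g).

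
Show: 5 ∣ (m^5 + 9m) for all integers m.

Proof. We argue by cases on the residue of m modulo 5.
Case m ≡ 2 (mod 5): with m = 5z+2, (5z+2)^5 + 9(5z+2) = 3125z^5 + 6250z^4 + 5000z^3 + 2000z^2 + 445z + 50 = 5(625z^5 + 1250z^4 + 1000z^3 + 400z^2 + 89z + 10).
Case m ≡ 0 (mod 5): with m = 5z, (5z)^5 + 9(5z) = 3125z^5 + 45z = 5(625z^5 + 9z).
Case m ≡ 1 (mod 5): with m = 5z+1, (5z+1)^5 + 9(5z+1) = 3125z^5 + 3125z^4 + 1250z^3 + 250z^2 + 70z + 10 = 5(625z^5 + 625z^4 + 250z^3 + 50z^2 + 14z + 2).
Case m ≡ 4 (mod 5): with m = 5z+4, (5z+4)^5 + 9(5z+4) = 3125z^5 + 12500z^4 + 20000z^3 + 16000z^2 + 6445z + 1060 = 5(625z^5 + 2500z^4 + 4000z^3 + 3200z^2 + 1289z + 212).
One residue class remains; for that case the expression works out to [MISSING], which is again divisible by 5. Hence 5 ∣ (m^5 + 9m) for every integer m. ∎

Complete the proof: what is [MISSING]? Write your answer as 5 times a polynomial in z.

5(625z^5 + 1875z^4 + 2250z^3 + 1350z^2 + 414z + 54)

Only m ≡ 3 (mod 5) is unaccounted for. Put m = 5z+3:
(5z+3)^5 + 9(5z+3) expands to 3125z^5 + 9375z^4 + 11250z^3 + 6750z^2 + 2070z + 270,
and factoring out 5 leaves 5(625z^5 + 1875z^4 + 2250z^3 + 1350z^2 + 414z + 54).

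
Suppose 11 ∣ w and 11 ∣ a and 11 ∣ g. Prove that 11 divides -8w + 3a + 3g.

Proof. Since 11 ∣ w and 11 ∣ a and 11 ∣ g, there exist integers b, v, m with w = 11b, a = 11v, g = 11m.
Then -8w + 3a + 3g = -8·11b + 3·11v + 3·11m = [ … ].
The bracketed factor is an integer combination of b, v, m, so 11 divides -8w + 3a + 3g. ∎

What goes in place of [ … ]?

11(-8b + 3m + 3v)

Pull the common 11 out of every term: -8·11b + 3·11v + 3·11m = 11(-8b + 3m + 3v).
-8b + 3m + 3v is an integer, which exhibits the divisibility.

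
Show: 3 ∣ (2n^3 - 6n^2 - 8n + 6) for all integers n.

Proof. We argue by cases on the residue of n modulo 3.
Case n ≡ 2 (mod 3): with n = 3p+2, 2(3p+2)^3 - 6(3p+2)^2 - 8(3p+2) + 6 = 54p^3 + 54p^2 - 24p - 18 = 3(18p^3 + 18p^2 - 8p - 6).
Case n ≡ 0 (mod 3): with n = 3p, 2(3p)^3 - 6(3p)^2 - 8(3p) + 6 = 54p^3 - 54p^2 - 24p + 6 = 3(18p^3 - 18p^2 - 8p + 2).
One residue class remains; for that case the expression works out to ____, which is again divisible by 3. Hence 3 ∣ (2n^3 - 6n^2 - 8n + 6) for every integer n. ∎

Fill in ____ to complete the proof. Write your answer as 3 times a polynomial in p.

3(18p^3 - 14p - 2)

The residues treated are {2, 0}, so the missing case is n ≡ 1 (mod 3); write n = 3p+1.
Then 2(3p+1)^3 - 6(3p+1)^2 - 8(3p+1) + 6 = 54p^3 - 42p - 6 = 3(18p^3 - 14p - 2).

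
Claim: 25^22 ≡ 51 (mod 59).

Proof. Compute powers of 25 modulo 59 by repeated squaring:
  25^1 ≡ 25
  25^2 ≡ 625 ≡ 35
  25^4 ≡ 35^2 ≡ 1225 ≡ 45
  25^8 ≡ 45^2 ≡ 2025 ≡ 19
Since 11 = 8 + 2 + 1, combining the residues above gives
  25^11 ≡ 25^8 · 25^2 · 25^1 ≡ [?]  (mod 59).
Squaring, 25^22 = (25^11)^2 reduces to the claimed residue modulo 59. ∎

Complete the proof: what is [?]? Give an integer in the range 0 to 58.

Multiply the listed residues: 19 · 35 · 25 = 665 → 16625.
Reducing modulo 59: 16625 = 281·59 + 46, so 25^11 ≡ 46.

46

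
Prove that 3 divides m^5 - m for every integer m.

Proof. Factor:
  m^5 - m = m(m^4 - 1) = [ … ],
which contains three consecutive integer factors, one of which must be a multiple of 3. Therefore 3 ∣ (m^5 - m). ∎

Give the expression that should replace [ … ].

(m - 1)m(m + 1)(m^2 + 1)

m^4 - 1 = (m^2 - 1)(m^2 + 1), and m^2 - 1 = (m-1)(m+1).
So m(m^4 - 1) = (m - 1)m(m + 1)(m^2 + 1).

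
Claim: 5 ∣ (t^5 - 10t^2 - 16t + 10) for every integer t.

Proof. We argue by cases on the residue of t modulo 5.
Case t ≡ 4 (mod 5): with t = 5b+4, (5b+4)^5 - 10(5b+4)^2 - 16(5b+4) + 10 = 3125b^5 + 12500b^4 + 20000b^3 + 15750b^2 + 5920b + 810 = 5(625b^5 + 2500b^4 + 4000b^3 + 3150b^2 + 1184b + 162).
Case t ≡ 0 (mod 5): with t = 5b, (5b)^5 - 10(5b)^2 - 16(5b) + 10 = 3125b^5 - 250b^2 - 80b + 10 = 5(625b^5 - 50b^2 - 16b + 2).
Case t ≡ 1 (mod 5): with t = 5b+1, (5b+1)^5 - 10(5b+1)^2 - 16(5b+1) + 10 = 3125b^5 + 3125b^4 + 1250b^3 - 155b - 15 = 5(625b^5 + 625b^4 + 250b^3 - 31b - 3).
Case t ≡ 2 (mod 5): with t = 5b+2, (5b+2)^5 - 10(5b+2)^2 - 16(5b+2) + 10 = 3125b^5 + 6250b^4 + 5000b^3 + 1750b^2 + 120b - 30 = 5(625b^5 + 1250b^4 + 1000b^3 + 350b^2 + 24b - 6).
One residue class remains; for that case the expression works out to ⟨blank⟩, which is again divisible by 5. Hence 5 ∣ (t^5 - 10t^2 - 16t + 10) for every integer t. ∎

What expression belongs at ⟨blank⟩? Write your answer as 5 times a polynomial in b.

5(625b^5 + 1875b^4 + 2250b^3 + 1300b^2 + 329b + 23)

The residues treated are {4, 0, 1, 2}, so the missing case is t ≡ 3 (mod 5); write t = 5b+3.
Then (5b+3)^5 - 10(5b+3)^2 - 16(5b+3) + 10 = 3125b^5 + 9375b^4 + 11250b^3 + 6500b^2 + 1645b + 115 = 5(625b^5 + 1875b^4 + 2250b^3 + 1300b^2 + 329b + 23).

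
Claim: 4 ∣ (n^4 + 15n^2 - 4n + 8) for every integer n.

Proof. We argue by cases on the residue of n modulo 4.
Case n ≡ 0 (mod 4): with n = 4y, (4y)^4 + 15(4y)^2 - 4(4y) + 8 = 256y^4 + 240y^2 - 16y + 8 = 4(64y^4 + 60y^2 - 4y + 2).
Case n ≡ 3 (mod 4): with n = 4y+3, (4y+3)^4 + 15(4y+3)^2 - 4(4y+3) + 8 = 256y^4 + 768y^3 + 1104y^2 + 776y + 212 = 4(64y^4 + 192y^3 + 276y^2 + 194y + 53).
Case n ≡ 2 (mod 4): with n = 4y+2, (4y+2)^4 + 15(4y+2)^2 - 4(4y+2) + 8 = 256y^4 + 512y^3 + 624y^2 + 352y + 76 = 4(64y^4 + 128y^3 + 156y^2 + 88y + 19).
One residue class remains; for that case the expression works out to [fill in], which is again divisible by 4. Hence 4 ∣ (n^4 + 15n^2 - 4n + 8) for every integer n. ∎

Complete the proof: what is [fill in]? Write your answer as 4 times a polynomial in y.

4(64y^4 + 64y^3 + 84y^2 + 30y + 5)

The residues treated are {0, 3, 2}, so the missing case is n ≡ 1 (mod 4); write n = 4y+1.
Then (4y+1)^4 + 15(4y+1)^2 - 4(4y+1) + 8 = 256y^4 + 256y^3 + 336y^2 + 120y + 20 = 4(64y^4 + 64y^3 + 84y^2 + 30y + 5).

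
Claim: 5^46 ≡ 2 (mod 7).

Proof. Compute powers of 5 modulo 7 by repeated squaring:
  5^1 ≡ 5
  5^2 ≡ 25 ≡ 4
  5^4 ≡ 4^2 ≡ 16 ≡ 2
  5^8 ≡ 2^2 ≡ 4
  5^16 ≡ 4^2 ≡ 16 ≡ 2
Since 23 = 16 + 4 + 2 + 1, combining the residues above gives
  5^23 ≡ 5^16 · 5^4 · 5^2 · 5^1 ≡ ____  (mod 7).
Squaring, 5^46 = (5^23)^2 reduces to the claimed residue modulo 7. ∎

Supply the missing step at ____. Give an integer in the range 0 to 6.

3

Multiply the listed residues: 2 · 2 · 4 · 5 = 4 → 16 → 80.
Reducing modulo 7: 80 = 11·7 + 3, so 5^23 ≡ 3.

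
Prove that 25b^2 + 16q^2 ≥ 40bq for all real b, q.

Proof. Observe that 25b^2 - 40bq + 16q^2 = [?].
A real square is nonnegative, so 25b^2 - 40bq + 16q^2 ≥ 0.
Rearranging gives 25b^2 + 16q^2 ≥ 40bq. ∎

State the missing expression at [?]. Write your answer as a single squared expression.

25b^2 - 40bq + 16q^2 is a perfect-square trinomial: the outer terms are (5b)^2 and (4q)^2, and the cross term is -2·5b·4q.
So 25b^2 - 40bq + 16q^2 = (5b - 4q)^2 ≥ 0.

(5b - 4q)^2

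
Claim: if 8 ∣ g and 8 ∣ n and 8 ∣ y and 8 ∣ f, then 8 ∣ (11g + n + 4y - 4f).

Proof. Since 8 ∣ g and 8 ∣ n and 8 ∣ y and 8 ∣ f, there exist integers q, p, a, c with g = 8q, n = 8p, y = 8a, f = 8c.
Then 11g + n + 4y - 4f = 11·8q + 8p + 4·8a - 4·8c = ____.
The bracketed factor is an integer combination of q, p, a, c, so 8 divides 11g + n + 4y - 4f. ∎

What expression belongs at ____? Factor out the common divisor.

8(4a - 4c + p + 11q)

Pull the common 8 out of every term: 11·8q + 8p + 4·8a - 4·8c = 8(4a - 4c + p + 11q).
4a - 4c + p + 11q is an integer, which exhibits the divisibility.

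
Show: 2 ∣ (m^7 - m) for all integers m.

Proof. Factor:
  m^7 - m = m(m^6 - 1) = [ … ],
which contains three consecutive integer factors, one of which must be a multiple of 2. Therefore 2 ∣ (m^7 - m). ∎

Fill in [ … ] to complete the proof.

m^6 - 1 = (m^2 - 1)(m^4 + m^2 + 1), and m^2 - 1 = (m-1)(m+1).
So m(m^6 - 1) = (m - 1)m(m + 1)(m^4 + m^2 + 1).

(m - 1)m(m + 1)(m^4 + m^2 + 1)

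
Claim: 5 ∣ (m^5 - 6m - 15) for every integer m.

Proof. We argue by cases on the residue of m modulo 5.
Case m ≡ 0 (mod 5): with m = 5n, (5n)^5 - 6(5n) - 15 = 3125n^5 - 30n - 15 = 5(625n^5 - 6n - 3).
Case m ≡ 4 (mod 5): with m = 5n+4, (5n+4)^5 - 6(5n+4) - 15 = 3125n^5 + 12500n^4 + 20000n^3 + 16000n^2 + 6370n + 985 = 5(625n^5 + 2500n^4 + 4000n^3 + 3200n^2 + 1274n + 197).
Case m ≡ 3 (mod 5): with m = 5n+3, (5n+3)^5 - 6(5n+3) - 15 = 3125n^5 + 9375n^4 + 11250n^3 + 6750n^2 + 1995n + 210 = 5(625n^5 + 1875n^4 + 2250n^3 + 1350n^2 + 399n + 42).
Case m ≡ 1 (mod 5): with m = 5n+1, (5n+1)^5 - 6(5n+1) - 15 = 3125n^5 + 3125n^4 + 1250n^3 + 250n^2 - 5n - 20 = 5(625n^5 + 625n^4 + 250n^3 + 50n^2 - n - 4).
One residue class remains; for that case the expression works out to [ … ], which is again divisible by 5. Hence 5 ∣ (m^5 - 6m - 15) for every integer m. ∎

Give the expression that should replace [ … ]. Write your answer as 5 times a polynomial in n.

5(625n^5 + 1250n^4 + 1000n^3 + 400n^2 + 74n + 1)

Only m ≡ 2 (mod 5) is unaccounted for. Put m = 5n+2:
(5n+2)^5 - 6(5n+2) - 15 expands to 3125n^5 + 6250n^4 + 5000n^3 + 2000n^2 + 370n + 5,
and factoring out 5 leaves 5(625n^5 + 1250n^4 + 1000n^3 + 400n^2 + 74n + 1).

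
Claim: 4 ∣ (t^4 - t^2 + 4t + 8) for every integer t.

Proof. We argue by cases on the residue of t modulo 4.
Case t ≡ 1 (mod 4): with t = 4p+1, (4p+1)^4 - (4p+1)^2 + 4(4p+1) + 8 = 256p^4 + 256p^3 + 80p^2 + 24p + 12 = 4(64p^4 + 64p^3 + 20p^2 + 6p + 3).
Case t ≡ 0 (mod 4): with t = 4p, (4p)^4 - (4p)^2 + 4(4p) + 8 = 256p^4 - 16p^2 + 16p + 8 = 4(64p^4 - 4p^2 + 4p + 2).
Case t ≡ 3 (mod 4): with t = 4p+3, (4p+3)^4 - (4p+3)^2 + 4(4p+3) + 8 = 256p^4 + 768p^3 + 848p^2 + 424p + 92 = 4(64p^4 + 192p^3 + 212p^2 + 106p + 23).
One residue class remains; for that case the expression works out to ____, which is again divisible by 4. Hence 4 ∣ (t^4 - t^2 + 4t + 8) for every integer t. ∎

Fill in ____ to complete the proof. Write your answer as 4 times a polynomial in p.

4(64p^4 + 128p^3 + 92p^2 + 32p + 7)

The residues treated are {1, 0, 3}, so the missing case is t ≡ 2 (mod 4); write t = 4p+2.
Then (4p+2)^4 - (4p+2)^2 + 4(4p+2) + 8 = 256p^4 + 512p^3 + 368p^2 + 128p + 28 = 4(64p^4 + 128p^3 + 92p^2 + 32p + 7).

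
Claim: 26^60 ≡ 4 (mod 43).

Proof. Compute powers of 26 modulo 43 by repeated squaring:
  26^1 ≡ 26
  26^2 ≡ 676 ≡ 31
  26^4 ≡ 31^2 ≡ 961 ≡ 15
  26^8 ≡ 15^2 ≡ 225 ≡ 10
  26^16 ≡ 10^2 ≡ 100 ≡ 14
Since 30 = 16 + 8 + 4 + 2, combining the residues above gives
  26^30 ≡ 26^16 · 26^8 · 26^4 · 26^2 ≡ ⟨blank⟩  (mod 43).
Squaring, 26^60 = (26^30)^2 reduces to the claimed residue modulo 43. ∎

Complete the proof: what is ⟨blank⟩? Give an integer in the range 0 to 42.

Multiply the listed residues: 14 · 10 · 15 · 31 = 140 → 2100 → 65100.
Reducing modulo 43: 65100 = 1513·43 + 41, so 26^30 ≡ 41.

41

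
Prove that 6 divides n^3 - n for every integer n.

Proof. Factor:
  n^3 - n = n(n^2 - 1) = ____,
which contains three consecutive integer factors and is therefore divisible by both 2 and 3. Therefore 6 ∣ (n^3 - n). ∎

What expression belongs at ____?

(n - 1)n(n + 1)

n(n^2 - 1) = n(n - 1)(n + 1) = (n - 1)n(n + 1).
These three factors are consecutive integers, so their product is divisible by 6.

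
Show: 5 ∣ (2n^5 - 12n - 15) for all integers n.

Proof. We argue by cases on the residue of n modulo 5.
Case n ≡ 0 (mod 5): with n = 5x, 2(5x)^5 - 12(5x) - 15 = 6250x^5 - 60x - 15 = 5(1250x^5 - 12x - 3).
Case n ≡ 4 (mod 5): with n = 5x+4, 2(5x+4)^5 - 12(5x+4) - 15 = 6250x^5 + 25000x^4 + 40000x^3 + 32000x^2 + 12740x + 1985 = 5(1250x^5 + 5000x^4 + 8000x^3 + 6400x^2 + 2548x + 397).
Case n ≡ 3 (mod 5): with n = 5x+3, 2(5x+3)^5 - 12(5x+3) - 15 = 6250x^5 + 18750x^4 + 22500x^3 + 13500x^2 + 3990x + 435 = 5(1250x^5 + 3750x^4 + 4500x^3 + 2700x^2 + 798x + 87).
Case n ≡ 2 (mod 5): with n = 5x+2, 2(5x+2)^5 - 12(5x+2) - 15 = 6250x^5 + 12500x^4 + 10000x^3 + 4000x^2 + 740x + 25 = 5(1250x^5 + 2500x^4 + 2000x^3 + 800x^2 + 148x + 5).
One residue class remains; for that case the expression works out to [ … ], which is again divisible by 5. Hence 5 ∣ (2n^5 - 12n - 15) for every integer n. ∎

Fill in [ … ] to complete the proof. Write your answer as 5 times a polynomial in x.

The residues treated are {0, 4, 3, 2}, so the missing case is n ≡ 1 (mod 5); write n = 5x+1.
Then 2(5x+1)^5 - 12(5x+1) - 15 = 6250x^5 + 6250x^4 + 2500x^3 + 500x^2 - 10x - 25 = 5(1250x^5 + 1250x^4 + 500x^3 + 100x^2 - 2x - 5).

5(1250x^5 + 1250x^4 + 500x^3 + 100x^2 - 2x - 5)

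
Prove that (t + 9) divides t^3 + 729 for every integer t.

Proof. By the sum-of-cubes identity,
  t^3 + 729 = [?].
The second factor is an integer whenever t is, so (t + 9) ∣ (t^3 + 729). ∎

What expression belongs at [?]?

(t + 9)(t^2 - 9t + 81)

Polynomial division of t^3 + 729 by t + 9 leaves remainder 0 and quotient t^2 - 9t + 81.
Hence t^3 + 729 = (t + 9)(t^2 - 9t + 81).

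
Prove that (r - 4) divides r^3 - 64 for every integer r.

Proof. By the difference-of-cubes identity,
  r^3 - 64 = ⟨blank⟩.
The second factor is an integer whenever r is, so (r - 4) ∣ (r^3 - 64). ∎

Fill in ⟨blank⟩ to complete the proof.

(r - 4)(r^2 + 4r + 16)

Polynomial division of r^3 - 64 by r - 4 leaves remainder 0 and quotient r^2 + 4r + 16.
Hence r^3 - 64 = (r - 4)(r^2 + 4r + 16).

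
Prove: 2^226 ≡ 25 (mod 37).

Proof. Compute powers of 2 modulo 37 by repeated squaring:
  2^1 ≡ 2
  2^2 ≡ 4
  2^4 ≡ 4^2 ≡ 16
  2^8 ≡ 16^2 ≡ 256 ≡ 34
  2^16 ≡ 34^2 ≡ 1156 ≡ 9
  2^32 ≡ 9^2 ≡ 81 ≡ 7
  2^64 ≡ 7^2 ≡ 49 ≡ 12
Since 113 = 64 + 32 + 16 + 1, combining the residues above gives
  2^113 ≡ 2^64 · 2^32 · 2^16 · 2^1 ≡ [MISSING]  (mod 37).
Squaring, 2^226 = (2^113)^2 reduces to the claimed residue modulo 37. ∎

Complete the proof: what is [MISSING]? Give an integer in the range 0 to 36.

2^64 · 2^32 · 2^16 · 2^1 ≡ 12 · 7 · 9 · 2 = 1512.
1512 mod 37 = 32, so 2^113 ≡ 32 (mod 37).

32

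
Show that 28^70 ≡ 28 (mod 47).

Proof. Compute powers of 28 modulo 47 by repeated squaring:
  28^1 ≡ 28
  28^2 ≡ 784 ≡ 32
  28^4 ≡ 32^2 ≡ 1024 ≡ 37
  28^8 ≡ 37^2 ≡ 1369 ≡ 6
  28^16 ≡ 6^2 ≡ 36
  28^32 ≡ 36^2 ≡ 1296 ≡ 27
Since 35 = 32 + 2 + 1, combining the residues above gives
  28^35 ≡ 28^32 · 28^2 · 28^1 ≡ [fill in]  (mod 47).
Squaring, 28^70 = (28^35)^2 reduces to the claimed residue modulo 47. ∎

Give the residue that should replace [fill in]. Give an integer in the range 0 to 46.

34

Multiply the listed residues: 27 · 32 · 28 = 864 → 24192.
Reducing modulo 47: 24192 = 514·47 + 34, so 28^35 ≡ 34.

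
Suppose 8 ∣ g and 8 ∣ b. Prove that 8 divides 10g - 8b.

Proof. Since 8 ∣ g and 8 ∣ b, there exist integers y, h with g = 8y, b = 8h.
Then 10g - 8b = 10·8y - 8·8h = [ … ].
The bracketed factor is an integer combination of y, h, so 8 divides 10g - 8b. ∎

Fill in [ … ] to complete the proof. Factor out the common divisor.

8(-8h + 10y)

Pull the common 8 out of every term: 10·8y - 8·8h = 8(-8h + 10y).
-8h + 10y is an integer, which exhibits the divisibility.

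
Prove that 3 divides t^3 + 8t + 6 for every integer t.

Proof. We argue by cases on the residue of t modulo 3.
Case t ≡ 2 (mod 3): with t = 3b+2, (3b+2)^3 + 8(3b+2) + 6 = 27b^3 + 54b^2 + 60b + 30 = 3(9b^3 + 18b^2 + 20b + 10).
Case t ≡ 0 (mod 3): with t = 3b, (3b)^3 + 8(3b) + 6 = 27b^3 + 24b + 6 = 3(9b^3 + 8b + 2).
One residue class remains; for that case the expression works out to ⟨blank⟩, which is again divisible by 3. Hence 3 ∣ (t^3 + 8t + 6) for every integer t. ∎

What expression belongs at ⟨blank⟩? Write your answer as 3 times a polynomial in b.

3(9b^3 + 9b^2 + 11b + 5)

The residues treated are {2, 0}, so the missing case is t ≡ 1 (mod 3); write t = 3b+1.
Then (3b+1)^3 + 8(3b+1) + 6 = 27b^3 + 27b^2 + 33b + 15 = 3(9b^3 + 9b^2 + 11b + 5).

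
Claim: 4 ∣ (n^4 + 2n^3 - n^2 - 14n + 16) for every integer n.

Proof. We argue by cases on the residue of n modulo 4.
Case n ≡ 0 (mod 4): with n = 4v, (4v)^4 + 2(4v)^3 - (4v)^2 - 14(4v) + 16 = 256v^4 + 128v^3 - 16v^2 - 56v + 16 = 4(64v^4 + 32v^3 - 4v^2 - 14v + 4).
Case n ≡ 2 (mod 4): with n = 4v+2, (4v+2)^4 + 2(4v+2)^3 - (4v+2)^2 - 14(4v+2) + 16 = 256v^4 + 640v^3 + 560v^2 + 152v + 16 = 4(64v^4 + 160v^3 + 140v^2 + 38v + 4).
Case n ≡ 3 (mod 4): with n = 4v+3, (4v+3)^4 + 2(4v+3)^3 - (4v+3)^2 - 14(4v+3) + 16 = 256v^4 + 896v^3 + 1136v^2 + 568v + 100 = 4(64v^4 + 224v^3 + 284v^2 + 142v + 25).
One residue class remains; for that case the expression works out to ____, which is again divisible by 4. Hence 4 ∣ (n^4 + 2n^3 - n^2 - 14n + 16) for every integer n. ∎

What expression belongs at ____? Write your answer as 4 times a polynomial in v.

The residues treated are {0, 2, 3}, so the missing case is n ≡ 1 (mod 4); write n = 4v+1.
Then (4v+1)^4 + 2(4v+1)^3 - (4v+1)^2 - 14(4v+1) + 16 = 256v^4 + 384v^3 + 176v^2 - 24v + 4 = 4(64v^4 + 96v^3 + 44v^2 - 6v + 1).

4(64v^4 + 96v^3 + 44v^2 - 6v + 1)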